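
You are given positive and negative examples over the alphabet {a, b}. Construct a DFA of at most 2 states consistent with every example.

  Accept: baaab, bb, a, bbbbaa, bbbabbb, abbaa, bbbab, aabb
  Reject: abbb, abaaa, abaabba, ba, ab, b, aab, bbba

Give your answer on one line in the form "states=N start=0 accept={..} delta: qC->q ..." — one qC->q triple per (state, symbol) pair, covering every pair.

states=2 start=0 accept={0} delta: 0a->0 0b->1 1a->1 1b->0

State merging on the prefix tree: take the shortest (then alphabetical) example prefix whose next move is undefined and point that move at state 0, else 1, else 2, ...; a target is out if some Accept/Reject pair would then sit in one state with the same input left (inseparable). If every existing state is out, open a new one.
a: 0a undefined. 0a->0: ok.
b: 0b undefined. 0b->0: no, baaab/abbb meet in 0. Open state 1: 0b->1.
ba: 1a undefined. 1a->0: no, baaab/ab meet in 1. 1a->1: ok.
bb: 1b undefined. 1b->0: ok.
All examples now run through 2 states with every (state, symbol) defined. Accept strings end in {0}, Reject strings end in {1}; accept={0}.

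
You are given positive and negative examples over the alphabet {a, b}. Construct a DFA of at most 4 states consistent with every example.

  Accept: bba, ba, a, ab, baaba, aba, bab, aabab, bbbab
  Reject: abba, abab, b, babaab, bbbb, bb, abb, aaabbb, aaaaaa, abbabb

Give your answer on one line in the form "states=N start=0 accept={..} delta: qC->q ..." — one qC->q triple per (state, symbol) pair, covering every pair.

states=4 start=0 accept={1,2} delta: 0a->1 0b->0 1a->0 1b->2 2a->2 2b->3 3a->0 3b->0

Fold the examples into a partial DFA from state 0: repeatedly fix the first undefined (state, symbol) met by the shortest-then-alphabetical prefix, trying targets in increasing order and rejecting any under which an Accept and a Reject string meet in one state with the same remainder; add a state when all current targets are rejected. Accepting states are where Accept strings end.
a: 0a undefined. 0a->0: no, bba/abba meet in 0 with "bba" left. Open state 1: 0a->1.
b: 0b undefined. 0b->0: ok.
aa: 1a undefined. 1a->0: ok.
ab: 1b undefined. 1b->0: no, bba/abba meet in 1. 1b->1: no, bba/babaab meet in 1. Open state 2: 1b->2.
aba: 2a undefined. 2a->0: no, ab/babaab meet in 2. 2a->1: no, ab/abab meet in 2. 2a->2: ok.
abb: 2b undefined. 2b->0: no, bba/abba meet in 1. 2b->1: no, bba/abab meet in 1. 2b->2: no, ab/abba meet in 2. Open state 3: 2b->3.
abba: 3a undefined. 3a->0: ok.
aaabbb: 3b undefined. 3b->0: ok.
All examples now run through 4 states with every (state, symbol) defined. Accept strings end in {1,2}, Reject strings end in {0,3}; accept={1,2}.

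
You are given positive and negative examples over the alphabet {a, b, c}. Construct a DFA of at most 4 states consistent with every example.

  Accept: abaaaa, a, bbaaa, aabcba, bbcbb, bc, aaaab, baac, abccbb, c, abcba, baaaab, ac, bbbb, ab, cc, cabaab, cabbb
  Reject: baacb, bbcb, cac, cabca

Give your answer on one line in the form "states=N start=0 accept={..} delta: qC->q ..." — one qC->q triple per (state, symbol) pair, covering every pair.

Fold the examples into a partial DFA from state 0: repeatedly fix the first undefined (state, symbol) met by the shortest-then-alphabetical prefix, trying targets in increasing order and rejecting any under which an Accept and a Reject string meet in one state with the same remainder; add a state when all current targets are rejected. Accepting states are where Accept strings end.
a: 0a undefined. 0a->0: ok.
b: 0b undefined. 0b->0: ok.
c: 0c undefined. 0c->0: no, abaaaa/baacb meet in 0. Open state 1: 0c->1.
ca: 1a undefined. 1a->0: no, abaaaa/cabca meet in 0. 1a->1: no, cc/cac meet in 1 with "c" left. Open state 2: 1a->2.
cc: 1c undefined. 1c->0: ok.
cab: 2b undefined. 2b->0: ok.
cac: 2c undefined. 2c->0: no, abaaaa/cac meet in 0. 2c->1: no, bc/cac meet in 1. 2c->2: ok.
abcb: 1b undefined. 1b->0: no, abaaaa/baacb meet in 0. 1b->1: no, aabcba/cac meet in 2. 1b->2: ok.
abcba: 2a undefined. 2a->0: ok.
All examples now run through 3 states with every (state, symbol) defined. Accept strings end in {0,1}, Reject strings end in {2}; accept={0,1}.

states=3 start=0 accept={0,1} delta: 0a->0 0b->0 0c->1 1a->2 1b->2 1c->0 2a->0 2b->0 2c->2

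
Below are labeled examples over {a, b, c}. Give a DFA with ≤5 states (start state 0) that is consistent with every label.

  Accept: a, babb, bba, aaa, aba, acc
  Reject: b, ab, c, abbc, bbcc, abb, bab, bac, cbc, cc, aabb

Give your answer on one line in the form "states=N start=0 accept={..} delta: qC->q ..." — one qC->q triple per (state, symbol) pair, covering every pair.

states=4 start=0 accept={1} delta: 0a->1 0b->2 0c->0 1a->0 1b->0 1c->1 2a->2 2b->3 2c->0 3a->1 3b->1 3c->0

Fold the examples into a partial DFA from state 0: repeatedly fix the first undefined (state, symbol) met by the shortest-then-alphabetical prefix, trying targets in increasing order and rejecting any under which an Accept and a Reject string meet in one state with the same remainder; add a state when all current targets are rejected. Accepting states are where Accept strings end.
a: 0a undefined. 0a->0: no, acc/cc meet in 0 with "cc" left. Open state 1: 0a->1.
b: 0b undefined. 0b->0: no, babb/abb meet in 1 with "bb" left. 0b->1: no, a/b meet in 1. Open state 2: 0b->2.
c: 0c undefined. 0c->0: ok.
aa: 1a undefined. 1a->0: ok.
ab: 1b undefined. 1b->0: ok.
ac: 1c undefined. 1c->0: no, acc/ab meet in 0. 1c->1: ok.
ba: 2a undefined. 2a->0: no, babb/aabb meet in 2 with "b" left. 2a->1: no, a/bac meet in 1. 2a->2: ok.
bb: 2b undefined. 2b->0: no, babb/b meet in 2. 2b->1: no, a/bbcc meet in 1. 2b->2: no, babb/b meet in 2. Open state 3: 2b->3.
bac: 2c undefined. 2c->0: ok.
bba: 3a undefined. 3a->0: no, bba/ab meet in 0. 3a->1: ok.
bbc: 3c undefined. 3c->0: ok.
babb: 3b undefined. 3b->0: no, babb/ab meet in 0. 3b->1: ok.
All examples now run through 4 states with every (state, symbol) defined. Accept strings end in {1}, Reject strings end in {0,2,3}; accept={1}.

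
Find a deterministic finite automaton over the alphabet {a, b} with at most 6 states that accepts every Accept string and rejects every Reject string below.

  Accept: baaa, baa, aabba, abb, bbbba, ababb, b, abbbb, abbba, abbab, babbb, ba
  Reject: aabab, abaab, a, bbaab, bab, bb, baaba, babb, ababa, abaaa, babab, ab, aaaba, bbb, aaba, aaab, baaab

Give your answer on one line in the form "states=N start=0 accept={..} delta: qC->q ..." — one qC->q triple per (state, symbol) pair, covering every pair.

Fold the examples into a partial DFA from state 0: repeatedly fix the first undefined (state, symbol) met by the shortest-then-alphabetical prefix, trying targets in increasing order and rejecting any under which an Accept and a Reject string meet in one state with the same remainder; add a state when all current targets are rejected. Accepting states are where Accept strings end.
a: 0a undefined. 0a->0: no, baaa/abaaa meet in 0 with "baaa" left. Open state 1: 0a->1.
b: 0b undefined. 0b->0: no, abb/babb meet in 1 with "bb" left. 0b->1: no, abb/bbb meet in 1 with "bb" left. Open state 2: 0b->2.
aa: 1a undefined. 1a->0: no, ba/aaba meet in 2 with "a" left. 1a->1: ok.
ab: 1b undefined. 1b->0: no, abbbb/bbb meet in 2 with "bb" left. 1b->1: no, aabba/aabab meet in 1. 1b->2: no, baaa/abaaa meet in 2 with "aaa" left. Open state 3: 1b->3.
ba: 2a undefined. 2a->0: no, baaa/a meet in 1. 2a->1: no, baaa/a meet in 1. 2a->2: ok.
bb: 2b undefined. 2b->0: no, baaa/babb meet in 2. 2b->1: ok.
aba: 3a undefined. 3a->0: no, baaa/aabab meet in 2. 3a->1: ok.
abb: 3b undefined. 3b->0: no, aabba/a meet in 1. 3b->1: no, aabba/a meet in 1. 3b->2: no, abbbb/aabab meet in 3. 3b->3: no, aabba/a meet in 1. Open state 4: 3b->4.
abba: 4a undefined. 4a->0: ok.
abbb: 4b undefined. 4b->0: no, abbba/a meet in 1. 4b->1: no, abbbb/aabab meet in 3. 4b->2: no, abbbb/a meet in 1. 4b->3: no, abbba/a meet in 1. 4b->4: ok.
All examples now run through 5 states with every (state, symbol) defined. Accept strings end in {0,2,4}, Reject strings end in {1,3}; accept={0,2,4}.

states=5 start=0 accept={0,2,4} delta: 0a->1 0b->2 1a->1 1b->3 2a->2 2b->1 3a->1 3b->4 4a->0 4b->4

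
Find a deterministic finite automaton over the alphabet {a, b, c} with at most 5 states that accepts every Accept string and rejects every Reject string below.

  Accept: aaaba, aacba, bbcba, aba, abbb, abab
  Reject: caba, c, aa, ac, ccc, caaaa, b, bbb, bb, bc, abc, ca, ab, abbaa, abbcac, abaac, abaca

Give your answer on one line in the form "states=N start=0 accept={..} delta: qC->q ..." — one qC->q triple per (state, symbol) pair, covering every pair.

Grow the machine one transition at a time. Run the examples from 0; the earliest place one falls off (shortest prefix, ties alphabetical) gets sent to the lowest-numbered state that keeps every Accept/Reject pair distinguishable — a pair clashes when both reach the same state with identical unread suffix — and to a fresh state only if none does.
a: 0a undefined. 0a->0: no, abbb/bbb meet in 0 with "bbb" left. Open state 1: 0a->1.
b: 0b undefined. 0b->0: ok.
c: 0c undefined. 0c->0: no, bbcba/ca meet in 1. 0c->1: ok.
aa: 1a undefined. 1a->0: ok.
ab: 1b undefined. 1b->0: no, aaaba/caba meet in 1. 1b->1: no, aaaba/aa meet in 0. Open state 2: 1b->2.
ac: 1c undefined. 1c->0: ok.
aba: 2a undefined. 2a->0: no, aaaba/aa meet in 0. 2a->1: no, aaaba/caba meet in 1. 2a->2: no, aaaba/ab meet in 2. Open state 3: 2a->3.
abb: 2b undefined. 2b->0: no, abbb/aa meet in 0. 2b->1: no, abbb/ab meet in 2. 2b->2: no, abbb/ab meet in 2. 2b->3: ok.
abc: 2c undefined. 2c->0: ok.
abaa: 3a undefined. 3a->0: ok.
abab: 3b undefined. 3b->0: no, abbb/aa meet in 0. 3b->1: no, abbb/caba meet in 1. 3b->2: no, abbb/ab meet in 2. 3b->3: ok.
abac: 3c undefined. 3c->0: ok.
All examples now run through 4 states with every (state, symbol) defined. Accept strings end in {3}, Reject strings end in {0,1,2}; accept={3}.

states=4 start=0 accept={3} delta: 0a->1 0b->0 0c->1 1a->0 1b->2 1c->0 2a->3 2b->3 2c->0 3a->0 3b->3 3c->0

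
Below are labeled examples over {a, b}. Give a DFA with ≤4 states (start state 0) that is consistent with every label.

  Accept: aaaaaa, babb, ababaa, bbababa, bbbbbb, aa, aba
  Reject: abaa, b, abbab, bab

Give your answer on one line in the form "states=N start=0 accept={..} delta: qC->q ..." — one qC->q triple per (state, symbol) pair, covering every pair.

Fold the examples into a partial DFA from state 0: repeatedly fix the first undefined (state, symbol) met by the shortest-then-alphabetical prefix, trying targets in increasing order and rejecting any under which an Accept and a Reject string meet in one state with the same remainder; add a state when all current targets are rejected. Accepting states are where Accept strings end.
a: 0a undefined. 0a->0: ok.
b: 0b undefined. 0b->0: no, aaaaaa/abaa meet in 0. Open state 1: 0b->1.
ba: 1a undefined. 1a->0: no, aaaaaa/abaa meet in 0. 1a->1: no, aba/abaa meet in 1. Open state 2: 1a->2.
bb: 1b undefined. 1b->0: ok.
bab: 2b undefined. 2b->0: no, aaaaaa/bab meet in 0. 2b->1: no, ababaa/abaa meet in 2 with "a" left. 2b->2: no, babb/bab meet in 2. Open state 3: 2b->3.
abaa: 2a undefined. 2a->0: no, aaaaaa/abaa meet in 0. 2a->1: ok.
babb: 3b undefined. 3b->0: ok.
ababa: 3a undefined. 3a->0: ok.
All examples now run through 4 states with every (state, symbol) defined. Accept strings end in {0,2}, Reject strings end in {1,3}; accept={0,2}.

states=4 start=0 accept={0,2} delta: 0a->0 0b->1 1a->2 1b->0 2a->1 2b->3 3a->0 3b->0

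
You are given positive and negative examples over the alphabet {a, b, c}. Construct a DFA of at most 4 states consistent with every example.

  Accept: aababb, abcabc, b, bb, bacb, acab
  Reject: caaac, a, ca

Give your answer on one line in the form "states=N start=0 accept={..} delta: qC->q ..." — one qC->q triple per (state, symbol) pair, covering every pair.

states=2 start=0 accept={1} delta: 0a->0 0b->1 0c->0 1a->0 1b->1 1c->1

Fold the examples into a partial DFA from state 0: repeatedly fix the first undefined (state, symbol) met by the shortest-then-alphabetical prefix, trying targets in increasing order and rejecting any under which an Accept and a Reject string meet in one state with the same remainder; add a state when all current targets are rejected. Accepting states are where Accept strings end.
a: 0a undefined. 0a->0: ok.
b: 0b undefined. 0b->0: no, aababb/a meet in 0. Open state 1: 0b->1.
c: 0c undefined. 0c->0: ok.
ba: 1a undefined. 1a->0: ok.
bb: 1b undefined. 1b->0: no, aababb/caaac meet in 0. 1b->1: ok.
abc: 1c undefined. 1c->0: no, abcabc/caaac meet in 0. 1c->1: ok.
All examples now run through 2 states with every (state, symbol) defined. Accept strings end in {1}, Reject strings end in {0}; accept={1}.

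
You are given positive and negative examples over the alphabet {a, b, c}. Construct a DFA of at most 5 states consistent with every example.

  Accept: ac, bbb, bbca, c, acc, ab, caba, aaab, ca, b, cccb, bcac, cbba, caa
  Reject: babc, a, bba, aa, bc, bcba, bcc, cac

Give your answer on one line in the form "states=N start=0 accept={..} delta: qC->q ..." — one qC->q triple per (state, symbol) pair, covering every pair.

states=5 start=0 accept={1,2,4} delta: 0a->0 0b->1 0c->2 1a->0 1b->0 1c->3 2a->4 2b->2 2c->1 3a->0 3b->1 3c->0 4a->1 4b->2 4c->0

Grow the machine one transition at a time. Run the examples from 0; the earliest place one falls off (shortest prefix, ties alphabetical) gets sent to the lowest-numbered state that keeps every Accept/Reject pair distinguishable — a pair clashes when both reach the same state with identical unread suffix — and to a fresh state only if none does.
a: 0a undefined. 0a->0: ok.
b: 0b undefined. 0b->0: no, ac/babc meet in 0 with "c" left. Open state 1: 0b->1.
c: 0c undefined. 0c->0: no, ac/a meet in 0. 0c->1: no, acc/bc meet in 1 with "c" left. Open state 2: 0c->2.
ba: 1a undefined. 1a->0: ok.
bb: 1b undefined. 1b->0: ok.
bc: 1c undefined. 1c->0: no, ac/bcc meet in 2. 1c->1: no, bbb/babc meet in 1. 1c->2: no, ac/babc meet in 2. Open state 3: 1c->3.
ca: 2a undefined. 2a->0: no, ac/cac meet in 2. 2a->1: no, caba/a meet in 0. 2a->2: no, acc/cac meet in 2 with "c" left. 2a->3: no, bbca/babc meet in 3. Open state 4: 2a->4.
cb: 2b undefined. 2b->0: no, cbba/a meet in 0. 2b->1: no, cbba/a meet in 0. 2b->2: ok.
cc: 2c undefined. 2c->0: no, acc/a meet in 0. 2c->1: ok.
bca: 3a undefined. 3a->0: ok.
bcb: 3b undefined. 3b->0: no, cccb/a meet in 0. 3b->1: ok.
bcc: 3c undefined. 3c->0: ok.
caa: 4a undefined. 4a->0: no, caa/a meet in 0. 4a->1: ok.
cab: 4b undefined. 4b->0: no, caba/a meet in 0. 4b->1: no, caba/a meet in 0. 4b->2: ok.
cac: 4c undefined. 4c->0: ok.
All examples now run through 5 states with every (state, symbol) defined. Accept strings end in {1,2,4}, Reject strings end in {0,3}; accept={1,2,4}.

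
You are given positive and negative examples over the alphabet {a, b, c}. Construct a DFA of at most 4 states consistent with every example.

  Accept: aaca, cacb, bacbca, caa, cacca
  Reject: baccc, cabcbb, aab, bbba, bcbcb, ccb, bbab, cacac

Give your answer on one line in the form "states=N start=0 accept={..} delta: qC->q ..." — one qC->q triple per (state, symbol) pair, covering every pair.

states=4 start=0 accept={2} delta: 0a->0 0b->0 0c->1 1a->2 1b->0 1c->0 2a->2 2b->0 2c->3 3a->0 3b->2 3c->1

Fold the examples into a partial DFA from state 0: repeatedly fix the first undefined (state, symbol) met by the shortest-then-alphabetical prefix, trying targets in increasing order and rejecting any under which an Accept and a Reject string meet in one state with the same remainder; add a state when all current targets are rejected. Accepting states are where Accept strings end.
a: 0a undefined. 0a->0: ok.
b: 0b undefined. 0b->0: ok.
c: 0c undefined. 0c->0: no, aaca/baccc meet in 0. Open state 1: 0c->1.
ca: 1a undefined. 1a->0: no, aaca/aab meet in 0. 1a->1: no, cacb/ccb meet in 1 with "cb" left. Open state 2: 1a->2.
cc: 1c undefined. 1c->0: ok.
bcb: 1b undefined. 1b->0: ok.
caa: 2a undefined. 2a->0: no, caa/aab meet in 0. 2a->1: no, caa/baccc meet in 1. 2a->2: ok.
cab: 2b undefined. 2b->0: ok.
cac: 2c undefined. 2c->0: no, cacb/cabcbb meet in 0. 2c->1: no, cacb/cabcbb meet in 0. 2c->2: no, aaca/cacac meet in 2. Open state 3: 2c->3.
caca: 3a undefined. 3a->0: ok.
cacb: 3b undefined. 3b->0: no, cacb/cabcbb meet in 0. 3b->1: no, cacb/baccc meet in 1. 3b->2: ok.
cacc: 3c undefined. 3c->0: no, cacca/cabcbb meet in 0. 3c->1: ok.
All examples now run through 4 states with every (state, symbol) defined. Accept strings end in {2}, Reject strings end in {0,1}; accept={2}.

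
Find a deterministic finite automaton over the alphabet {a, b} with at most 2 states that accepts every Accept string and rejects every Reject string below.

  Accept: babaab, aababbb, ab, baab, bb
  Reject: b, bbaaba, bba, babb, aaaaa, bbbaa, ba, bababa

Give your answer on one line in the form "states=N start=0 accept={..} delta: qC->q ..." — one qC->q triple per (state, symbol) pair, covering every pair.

State merging on the prefix tree: take the shortest (then alphabetical) example prefix whose next move is undefined and point that move at state 0, else 1, else 2, ...; a target is out if some Accept/Reject pair would then sit in one state with the same input left (inseparable). If every existing state is out, open a new one.
a: 0a undefined. 0a->0: no, ab/b meet in 0 with "b" left. Open state 1: 0a->1.
b: 0b undefined. 0b->0: no, bb/b meet in 0. 0b->1: ok.
aa: 1a undefined. 1a->0: no, babaab/babb meet in 1 with "b" left. 1a->1: ok.
ab: 1b undefined. 1b->0: ok.
All examples now run through 2 states with every (state, symbol) defined. Accept strings end in {0}, Reject strings end in {1}; accept={0}.

states=2 start=0 accept={0} delta: 0a->1 0b->1 1a->1 1b->0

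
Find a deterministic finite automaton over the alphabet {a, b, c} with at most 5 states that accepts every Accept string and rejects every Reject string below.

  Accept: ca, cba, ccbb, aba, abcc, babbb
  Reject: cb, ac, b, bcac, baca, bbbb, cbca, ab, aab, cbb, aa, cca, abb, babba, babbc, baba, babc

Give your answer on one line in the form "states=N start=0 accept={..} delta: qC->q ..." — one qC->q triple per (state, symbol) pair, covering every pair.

states=4 start=0 accept={2,3} delta: 0a->0 0b->1 0c->1 1a->2 1b->1 1c->2 2a->0 2b->3 2c->2 3a->0 3b->3 3c->0

Fold the examples into a partial DFA from state 0: repeatedly fix the first undefined (state, symbol) met by the shortest-then-alphabetical prefix, trying targets in increasing order and rejecting any under which an Accept and a Reject string meet in one state with the same remainder; add a state when all current targets are rejected. Accepting states are where Accept strings end.
a: 0a undefined. 0a->0: ok.
b: 0b undefined. 0b->0: no, ca/baca meet in 0 with "ca" left. Open state 1: 0b->1.
c: 0c undefined. 0c->0: no, ca/ac meet in 0. 0c->1: ok.
ba: 1a undefined. 1a->0: no, ca/baca meet in 0. 1a->1: no, ca/ac meet in 1. Open state 2: 1a->2.
bb: 1b undefined. 1b->0: no, ca/cbca meet in 2. 1b->1: ok.
bc: 1c undefined. 1c->0: no, ccbb/cb meet in 1. 1c->1: no, ca/cbca meet in 2. 1c->2: ok.
bab: 2b undefined. 2b->0: no, ca/babba meet in 2. 2b->1: no, ca/babba meet in 2. 2b->2: no, abcc/babbc meet in 2 with "c" left. Open state 3: 2b->3.
bac: 2c undefined. 2c->0: no, abcc/baca meet in 0. 2c->1: no, ca/baca meet in 2. 2c->2: ok.
bca: 2a undefined. 2a->0: ok.
baba: 3a undefined. 3a->0: ok.
babb: 3b undefined. 3b->0: no, ccbb/baca meet in 0. 3b->1: no, ca/babba meet in 2. 3b->2: no, ca/babbc meet in 2. 3b->3: ok.
babc: 3c undefined. 3c->0: ok.
All examples now run through 4 states with every (state, symbol) defined. Accept strings end in {2,3}, Reject strings end in {0,1}; accept={2,3}.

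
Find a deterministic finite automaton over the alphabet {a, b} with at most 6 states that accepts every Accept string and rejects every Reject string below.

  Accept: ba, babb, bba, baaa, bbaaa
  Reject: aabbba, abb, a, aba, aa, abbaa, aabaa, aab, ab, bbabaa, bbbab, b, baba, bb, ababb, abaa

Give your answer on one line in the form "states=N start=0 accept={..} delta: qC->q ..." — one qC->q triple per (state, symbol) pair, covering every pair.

Grow the machine one transition at a time. Run the examples from 0; the earliest place one falls off (shortest prefix, ties alphabetical) gets sent to the lowest-numbered state that keeps every Accept/Reject pair distinguishable — a pair clashes when both reach the same state with identical unread suffix — and to a fresh state only if none does.
a: 0a undefined. 0a->0: no, ba/aba meet in 0 with "ba" left. Open state 1: 0a->1.
b: 0b undefined. 0b->0: no, ba/a meet in 1. 0b->1: no, ba/aa meet in 1 with "a" left. Open state 2: 0b->2.
aa: 1a undefined. 1a->0: ok.
ab: 1b undefined. 1b->0: ok.
ba: 2a undefined. 2a->0: no, ba/aa meet in 0. 2a->1: no, ba/a meet in 1. 2a->2: no, ba/abb meet in 2. Open state 3: 2a->3.
bb: 2b undefined. 2b->0: no, ba/aabbba meet in 3. 2b->1: no, bba/aa meet in 0. 2b->2: no, ba/aabbba meet in 3. 2b->3: no, ba/bb meet in 3. Open state 4: 2b->4.
baa: 3a undefined. 3a->0: no, baaa/a meet in 1. 3a->1: no, baaa/aa meet in 0. 3a->2: ok.
bab: 3b undefined. 3b->0: no, babb/abb meet in 2. 3b->1: no, babb/aa meet in 0. 3b->2: no, ba/baba meet in 3. 3b->3: ok.
bba: 4a undefined. 4a->0: no, bba/aa meet in 0. 4a->1: no, bba/a meet in 1. 4a->2: no, ba/bbabaa meet in 3. 4a->3: no, ba/bbabaa meet in 3. 4a->4: no, bba/bb meet in 4. Open state 5: 4a->5.
bbb: 4b undefined. 4b->0: ok.
bbaa: 5a undefined. 5a->0: no, bbaaa/aabbba meet in 1. 5a->1: no, bbaaa/aa meet in 0. 5a->2: ok.
bbab: 5b undefined. 5b->0: ok.
All examples now run through 6 states with every (state, symbol) defined. Accept strings end in {3,5}, Reject strings end in {0,1,2,4}; accept={3,5}.

states=6 start=0 accept={3,5} delta: 0a->1 0b->2 1a->0 1b->0 2a->3 2b->4 3a->2 3b->3 4a->5 4b->0 5a->2 5b->0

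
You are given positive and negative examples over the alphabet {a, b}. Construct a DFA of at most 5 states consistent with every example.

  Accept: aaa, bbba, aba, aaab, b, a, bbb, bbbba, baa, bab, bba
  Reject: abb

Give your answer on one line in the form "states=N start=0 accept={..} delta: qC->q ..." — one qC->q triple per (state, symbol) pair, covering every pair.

Fold the examples into a partial DFA from state 0: repeatedly fix the first undefined (state, symbol) met by the shortest-then-alphabetical prefix, trying targets in increasing order and rejecting any under which an Accept and a Reject string meet in one state with the same remainder; add a state when all current targets are rejected. Accepting states are where Accept strings end.
a: 0a undefined. 0a->0: ok.
b: 0b undefined. 0b->0: no, aaa/abb meet in 0. Open state 1: 0b->1.
ba: 1a undefined. 1a->0: ok.
bb: 1b undefined. 1b->0: no, aaa/abb meet in 0. 1b->1: no, aaab/abb meet in 1. Open state 2: 1b->2.
bba: 2a undefined. 2a->0: ok.
bbb: 2b undefined. 2b->0: ok.
All examples now run through 3 states with every (state, symbol) defined. Accept strings end in {0,1}, Reject strings end in {2}; accept={0,1}.

states=3 start=0 accept={0,1} delta: 0a->0 0b->1 1a->0 1b->2 2a->0 2b->0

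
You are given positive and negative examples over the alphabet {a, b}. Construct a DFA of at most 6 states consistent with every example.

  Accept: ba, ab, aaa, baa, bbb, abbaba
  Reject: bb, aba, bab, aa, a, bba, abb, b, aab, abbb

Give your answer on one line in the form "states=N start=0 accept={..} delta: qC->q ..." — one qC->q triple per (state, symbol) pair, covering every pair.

Fold the examples into a partial DFA from state 0: repeatedly fix the first undefined (state, symbol) met by the shortest-then-alphabetical prefix, trying targets in increasing order and rejecting any under which an Accept and a Reject string meet in one state with the same remainder; add a state when all current targets are rejected. Accepting states are where Accept strings end.
a: 0a undefined. 0a->0: no, ba/aba meet in 0 with "ba" left. Open state 1: 0a->1.
b: 0b undefined. 0b->0: no, ba/a meet in 1. 0b->1: no, ba/aa meet in 1 with "a" left. Open state 2: 0b->2.
aa: 1a undefined. 1a->0: no, aaa/a meet in 1. 1a->1: no, ab/aab meet in 1 with "b" left. 1a->2: ok.
ab: 1b undefined. 1b->0: ok.
ba: 2a undefined. 2a->0: no, baa/aba meet in 1. 2a->1: no, ba/aba meet in 1. 2a->2: no, ba/aa meet in 2. Open state 3: 2a->3.
bb: 2b undefined. 2b->0: no, ab/bb meet in 0. 2b->1: ok.
baa: 3a undefined. 3a->0: ok.
bab: 3b undefined. 3b->0: no, ab/bab meet in 0. 3b->1: no, abbaba/aa meet in 2. 3b->2: ok.
All examples now run through 4 states with every (state, symbol) defined. Accept strings end in {0,3}, Reject strings end in {1,2}; accept={0,3}.

states=4 start=0 accept={0,3} delta: 0a->1 0b->2 1a->2 1b->0 2a->3 2b->1 3a->0 3b->2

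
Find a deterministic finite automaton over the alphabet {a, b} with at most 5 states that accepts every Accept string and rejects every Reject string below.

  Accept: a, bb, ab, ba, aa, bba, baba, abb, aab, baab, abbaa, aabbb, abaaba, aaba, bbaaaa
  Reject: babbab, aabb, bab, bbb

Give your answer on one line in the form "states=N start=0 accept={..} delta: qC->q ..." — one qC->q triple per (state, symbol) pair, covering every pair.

Fold the examples into a partial DFA from state 0: repeatedly fix the first undefined (state, symbol) met by the shortest-then-alphabetical prefix, trying targets in increasing order and rejecting any under which an Accept and a Reject string meet in one state with the same remainder; add a state when all current targets are rejected. Accepting states are where Accept strings end.
a: 0a undefined. 0a->0: no, bb/aabb meet in 0 with "bb" left. Open state 1: 0a->1.
b: 0b undefined. 0b->0: no, bb/bbb meet in 0. 0b->1: no, abb/bbb meet in 1 with "bb" left. Open state 2: 0b->2.
aa: 1a undefined. 1a->0: no, bb/aabb meet in 2 with "b" left. 1a->1: no, abb/aabb meet in 1 with "bb" left. 1a->2: ok.
ab: 1b undefined. 1b->0: ok.
ba: 2a undefined. 2a->0: no, aa/bab meet in 2. 2a->1: no, ab/babbab meet in 0. 2a->2: no, bb/bab meet in 2 with "b" left. Open state 3: 2a->3.
bb: 2b undefined. 2b->0: no, aa/aabb meet in 2. 2b->1: no, ab/aabb meet in 0. 2b->2: no, bb/aabb meet in 2. 2b->3: ok.
baa: 3a undefined. 3a->0: ok.
bab: 3b undefined. 3b->0: no, ab/babbab meet in 0. 3b->1: no, a/aabb meet in 1. 3b->2: no, aa/babbab meet in 2. 3b->3: no, bb/aabb meet in 3. Open state 4: 3b->4.
baba: 4a undefined. 4a->0: ok.
babb: 4b undefined. 4b->0: no, ab/babbab meet in 0. 4b->1: no, bb/babbab meet in 3. 4b->2: ok.
All examples now run through 5 states with every (state, symbol) defined. Accept strings end in {0,1,2,3}, Reject strings end in {4}; accept={0,1,2,3}.

states=5 start=0 accept={0,1,2,3} delta: 0a->1 0b->2 1a->2 1b->0 2a->3 2b->3 3a->0 3b->4 4a->0 4b->2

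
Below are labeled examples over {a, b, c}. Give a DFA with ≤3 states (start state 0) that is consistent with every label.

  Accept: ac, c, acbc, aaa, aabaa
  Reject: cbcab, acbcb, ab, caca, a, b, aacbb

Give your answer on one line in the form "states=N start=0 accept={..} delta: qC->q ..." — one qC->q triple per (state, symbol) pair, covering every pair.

State merging on the prefix tree: take the shortest (then alphabetical) example prefix whose next move is undefined and point that move at state 0, else 1, else 2, ...; a target is out if some Accept/Reject pair would then sit in one state with the same input left (inseparable). If every existing state is out, open a new one.
a: 0a undefined. 0a->0: no, aaa/a meet in 0. Open state 1: 0a->1.
b: 0b undefined. 0b->0: ok.
c: 0c undefined. 0c->0: no, c/b meet in 0. 0c->1: no, c/a meet in 1. Open state 2: 0c->2.
aa: 1a undefined. 1a->0: no, aaa/a meet in 1. 1a->1: no, aaa/a meet in 1. 1a->2: ok.
ab: 1b undefined. 1b->0: ok.
ac: 1c undefined. 1c->0: no, ac/ab meet in 0. 1c->1: no, ac/a meet in 1. 1c->2: ok.
ca: 2a undefined. 2a->0: no, aaa/ab meet in 0. 2a->1: no, aaa/caca meet in 1. 2a->2: ok.
cb: 2b undefined. 2b->0: ok.
aac: 2c undefined. 2c->0: ok.
All examples now run through 3 states with every (state, symbol) defined. Accept strings end in {2}, Reject strings end in {0,1}; accept={2}.

states=3 start=0 accept={2} delta: 0a->1 0b->0 0c->2 1a->2 1b->0 1c->2 2a->2 2b->0 2c->0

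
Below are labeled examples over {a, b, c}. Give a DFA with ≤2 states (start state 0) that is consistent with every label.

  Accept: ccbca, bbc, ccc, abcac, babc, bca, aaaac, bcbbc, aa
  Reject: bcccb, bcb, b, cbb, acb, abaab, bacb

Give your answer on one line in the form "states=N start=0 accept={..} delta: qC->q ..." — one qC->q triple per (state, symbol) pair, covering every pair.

Grow the machine one transition at a time. Run the examples from 0; the earliest place one falls off (shortest prefix, ties alphabetical) gets sent to the lowest-numbered state that keeps every Accept/Reject pair distinguishable — a pair clashes when both reach the same state with identical unread suffix — and to a fresh state only if none does.
a: 0a undefined. 0a->0: ok.
b: 0b undefined. 0b->0: no, aa/b meet in 0. Open state 1: 0b->1.
c: 0c undefined. 0c->0: ok.
ba: 1a undefined. 1a->0: ok.
bb: 1b undefined. 1b->0: no, bbc/cbb meet in 0. 1b->1: ok.
bc: 1c undefined. 1c->0: ok.
All examples now run through 2 states with every (state, symbol) defined. Accept strings end in {0}, Reject strings end in {1}; accept={0}.

states=2 start=0 accept={0} delta: 0a->0 0b->1 0c->0 1a->0 1b->1 1c->0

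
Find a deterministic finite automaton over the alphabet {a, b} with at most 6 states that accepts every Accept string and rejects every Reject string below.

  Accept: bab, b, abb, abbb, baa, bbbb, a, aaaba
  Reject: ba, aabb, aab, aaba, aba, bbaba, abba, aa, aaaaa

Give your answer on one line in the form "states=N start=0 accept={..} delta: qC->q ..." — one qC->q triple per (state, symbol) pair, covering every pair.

State merging on the prefix tree: take the shortest (then alphabetical) example prefix whose next move is undefined and point that move at state 0, else 1, else 2, ...; a target is out if some Accept/Reject pair would then sit in one state with the same input left (inseparable). If every existing state is out, open a new one.
a: 0a undefined. 0a->0: no, b/aab meet in 0 with "b" left. Open state 1: 0a->1.
b: 0b undefined. 0b->0: no, baa/aa meet in 1 with "a" left. 0b->1: no, bab/aab meet in 1 with "ab" left. Open state 2: 0b->2.
aa: 1a undefined. 1a->0: no, b/aab meet in 2. 1a->1: no, abb/aabb meet in 1 with "bb" left. 1a->2: no, b/aa meet in 2. Open state 3: 1a->3.
ab: 1b undefined. 1b->0: no, a/aba meet in 1. 1b->1: ok.
ba: 2a undefined. 2a->0: ok.
bb: 2b undefined. 2b->0: no, bbbb/ba meet in 0. 2b->1: ok.
aaa: 3a undefined. 3a->0: no, aaaba/ba meet in 0. 3a->1: no, abb/aaaaa meet in 1. 3a->2: no, abb/aaaaa meet in 1. 3a->3: no, aaaba/aaba meet in 3 with "ba" left. Open state 4: 3a->4.
aab: 3b undefined. 3b->0: no, bab/aabb meet in 2. 3b->1: no, abb/aabb meet in 1. 3b->2: no, bab/aab meet in 2. 3b->3: ok.
aaaa: 4a undefined. 4a->0: no, abb/aaaaa meet in 1. 4a->1: ok.
aaab: 4b undefined. 4b->0: ok.
All examples now run through 5 states with every (state, symbol) defined. Accept strings end in {1,2}, Reject strings end in {0,3,4}; accept={1,2}.

states=5 start=0 accept={1,2} delta: 0a->1 0b->2 1a->3 1b->1 2a->0 2b->1 3a->4 3b->3 4a->1 4b->0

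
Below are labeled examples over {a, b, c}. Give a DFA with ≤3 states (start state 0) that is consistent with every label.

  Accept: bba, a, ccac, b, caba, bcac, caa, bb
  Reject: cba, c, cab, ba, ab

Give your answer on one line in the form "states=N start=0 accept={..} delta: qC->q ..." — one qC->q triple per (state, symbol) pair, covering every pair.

Grow the machine one transition at a time. Run the examples from 0; the earliest place one falls off (shortest prefix, ties alphabetical) gets sent to the lowest-numbered state that keeps every Accept/Reject pair distinguishable — a pair clashes when both reach the same state with identical unread suffix — and to a fresh state only if none does.
a: 0a undefined. 0a->0: no, b/ab meet in 0 with "b" left. Open state 1: 0a->1.
b: 0b undefined. 0b->0: no, bba/ba meet in 1. 0b->1: no, bb/ab meet in 1 with "b" left. Open state 2: 0b->2.
c: 0c undefined. 0c->0: ok.
ab: 1b undefined. 1b->0: ok.
ba: 2a undefined. 2a->0: ok.
bb: 2b undefined. 2b->0: no, bb/cba meet in 0. 2b->1: ok.
bc: 2c undefined. 2c->0: ok.
bba: 1a undefined. 1a->0: no, bba/cba meet in 0. 1a->1: ok.
bcac: 1c undefined. 1c->0: no, ccac/cba meet in 0. 1c->1: ok.
All examples now run through 3 states with every (state, symbol) defined. Accept strings end in {1,2}, Reject strings end in {0}; accept={1,2}.

states=3 start=0 accept={1,2} delta: 0a->1 0b->2 0c->0 1a->1 1b->0 1c->1 2a->0 2b->1 2c->0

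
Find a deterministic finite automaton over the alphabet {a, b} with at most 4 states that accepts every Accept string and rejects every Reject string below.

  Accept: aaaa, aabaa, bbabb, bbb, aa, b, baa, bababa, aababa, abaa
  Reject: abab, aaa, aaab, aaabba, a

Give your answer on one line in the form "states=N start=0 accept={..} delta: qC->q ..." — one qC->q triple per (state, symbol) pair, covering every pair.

Fold the examples into a partial DFA from state 0: repeatedly fix the first undefined (state, symbol) met by the shortest-then-alphabetical prefix, trying targets in increasing order and rejecting any under which an Accept and a Reject string meet in one state with the same remainder; add a state when all current targets are rejected. Accepting states are where Accept strings end.
a: 0a undefined. 0a->0: no, aaaa/aaa meet in 0. Open state 1: 0a->1.
b: 0b undefined. 0b->0: ok.
aa: 1a undefined. 1a->0: ok.
ab: 1b undefined. 1b->0: no, aaaa/abab meet in 0. 1b->1: no, aaaa/abab meet in 0. Open state 2: 1b->2.
aba: 2a undefined. 2a->0: no, aaaa/abab meet in 0. 2a->1: no, bababa/aaa meet in 1. 2a->2: no, bbabb/abab meet in 2 with "b" left. Open state 3: 2a->3.
abaa: 3a undefined. 3a->0: ok.
abab: 3b undefined. 3b->0: no, aaaa/abab meet in 0. 3b->1: ok.
aaabb: 2b undefined. 2b->0: ok.
All examples now run through 4 states with every (state, symbol) defined. Accept strings end in {0,3}, Reject strings end in {1,2}; accept={0,3}.

states=4 start=0 accept={0,3} delta: 0a->1 0b->0 1a->0 1b->2 2a->3 2b->0 3a->0 3b->1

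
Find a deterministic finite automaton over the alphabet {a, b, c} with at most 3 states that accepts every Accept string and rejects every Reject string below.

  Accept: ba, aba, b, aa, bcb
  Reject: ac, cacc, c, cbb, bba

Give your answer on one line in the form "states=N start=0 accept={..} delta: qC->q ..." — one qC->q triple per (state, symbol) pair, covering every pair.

states=3 start=0 accept={0,1} delta: 0a->0 0b->1 0c->2 1a->0 1b->2 1c->0 2a->2 2b->1 2c->0

Grow the machine one transition at a time. Run the examples from 0; the earliest place one falls off (shortest prefix, ties alphabetical) gets sent to the lowest-numbered state that keeps every Accept/Reject pair distinguishable — a pair clashes when both reach the same state with identical unread suffix — and to a fresh state only if none does.
a: 0a undefined. 0a->0: ok.
b: 0b undefined. 0b->0: no, ba/bba meet in 0. Open state 1: 0b->1.
c: 0c undefined. 0c->0: no, aa/ac meet in 0. 0c->1: no, b/ac meet in 1. Open state 2: 0c->2.
ba: 1a undefined. 1a->0: ok.
bb: 1b undefined. 1b->0: no, ba/bba meet in 0. 1b->1: no, ba/bba meet in 0. 1b->2: ok.
bc: 1c undefined. 1c->0: ok.
ca: 2a undefined. 2a->0: no, ba/bba meet in 0. 2a->1: no, b/bba meet in 1. 2a->2: ok.
cb: 2b undefined. 2b->0: no, b/cbb meet in 1. 2b->1: ok.
cac: 2c undefined. 2c->0: ok.
All examples now run through 3 states with every (state, symbol) defined. Accept strings end in {0,1}, Reject strings end in {2}; accept={0,1}.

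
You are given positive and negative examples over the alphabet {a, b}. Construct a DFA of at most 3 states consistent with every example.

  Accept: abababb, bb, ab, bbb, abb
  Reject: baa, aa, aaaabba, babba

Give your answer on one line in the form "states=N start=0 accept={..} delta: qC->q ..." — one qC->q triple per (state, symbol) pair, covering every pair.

states=2 start=0 accept={1} delta: 0a->0 0b->1 1a->0 1b->1

Fold the examples into a partial DFA from state 0: repeatedly fix the first undefined (state, symbol) met by the shortest-then-alphabetical prefix, trying targets in increasing order and rejecting any under which an Accept and a Reject string meet in one state with the same remainder; add a state when all current targets are rejected. Accepting states are where Accept strings end.
a: 0a undefined. 0a->0: ok.
b: 0b undefined. 0b->0: no, abababb/baa meet in 0. Open state 1: 0b->1.
ba: 1a undefined. 1a->0: ok.
bb: 1b undefined. 1b->0: no, abababb/baa meet in 0. 1b->1: ok.
All examples now run through 2 states with every (state, symbol) defined. Accept strings end in {1}, Reject strings end in {0}; accept={1}.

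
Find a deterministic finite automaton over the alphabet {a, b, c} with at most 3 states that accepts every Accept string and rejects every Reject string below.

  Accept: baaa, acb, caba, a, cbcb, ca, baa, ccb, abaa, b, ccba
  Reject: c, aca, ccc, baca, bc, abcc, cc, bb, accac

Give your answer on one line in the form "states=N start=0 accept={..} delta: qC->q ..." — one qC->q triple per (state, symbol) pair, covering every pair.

states=3 start=0 accept={1} delta: 0a->1 0b->1 0c->0 1a->1 1b->0 1c->2 2a->0 2b->1 2c->0

Grow the machine one transition at a time. Run the examples from 0; the earliest place one falls off (shortest prefix, ties alphabetical) gets sent to the lowest-numbered state that keeps every Accept/Reject pair distinguishable — a pair clashes when both reach the same state with identical unread suffix — and to a fresh state only if none does.
a: 0a undefined. 0a->0: no, ca/aca meet in 0 with "ca" left. Open state 1: 0a->1.
b: 0b undefined. 0b->0: no, b/bb meet in 0. 0b->1: ok.
c: 0c undefined. 0c->0: ok.
ab: 1b undefined. 1b->0: ok.
ac: 1c undefined. 1c->0: no, acb/aca meet in 1. 1c->1: no, acb/c meet in 0. Open state 2: 1c->2.
ba: 1a undefined. 1a->0: no, baaa/c meet in 0. 1a->1: ok.
aca: 2a undefined. 2a->0: ok.
acb: 2b undefined. 2b->0: no, acb/c meet in 0. 2b->1: ok.
acc: 2c undefined. 2c->0: ok.
All examples now run through 3 states with every (state, symbol) defined. Accept strings end in {1}, Reject strings end in {0,2}; accept={1}.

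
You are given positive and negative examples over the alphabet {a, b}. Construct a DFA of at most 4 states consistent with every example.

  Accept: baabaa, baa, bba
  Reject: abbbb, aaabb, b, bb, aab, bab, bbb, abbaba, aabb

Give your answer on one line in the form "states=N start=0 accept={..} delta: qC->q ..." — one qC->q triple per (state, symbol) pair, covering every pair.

states=4 start=0 accept={0,3} delta: 0a->0 0b->1 1a->0 1b->2 2a->3 2b->1 3a->1 3b->3

Grow the machine one transition at a time. Run the examples from 0; the earliest place one falls off (shortest prefix, ties alphabetical) gets sent to the lowest-numbered state that keeps every Accept/Reject pair distinguishable — a pair clashes when both reach the same state with identical unread suffix — and to a fresh state only if none does.
a: 0a undefined. 0a->0: ok.
b: 0b undefined. 0b->0: no, baabaa/abbbb meet in 0. Open state 1: 0b->1.
ba: 1a undefined. 1a->0: ok.
bb: 1b undefined. 1b->0: no, baabaa/abbbb meet in 0. 1b->1: no, baabaa/abbaba meet in 0. Open state 2: 1b->2.
bba: 2a undefined. 2a->0: no, baabaa/abbaba meet in 0. 2a->1: no, bba/b meet in 1. 2a->2: no, bba/aaabb meet in 2. Open state 3: 2a->3.
bbb: 2b undefined. 2b->0: no, baabaa/bbb meet in 0. 2b->1: ok.
abbab: 3b undefined. 3b->0: no, baabaa/abbaba meet in 0. 3b->1: no, baabaa/abbaba meet in 0. 3b->2: no, bba/abbaba meet in 3. 3b->3: ok.
abbaba: 3a undefined. 3a->0: no, baabaa/abbaba meet in 0. 3a->1: ok.
All examples now run through 4 states with every (state, symbol) defined. Accept strings end in {0,3}, Reject strings end in {1,2}; accept={0,3}.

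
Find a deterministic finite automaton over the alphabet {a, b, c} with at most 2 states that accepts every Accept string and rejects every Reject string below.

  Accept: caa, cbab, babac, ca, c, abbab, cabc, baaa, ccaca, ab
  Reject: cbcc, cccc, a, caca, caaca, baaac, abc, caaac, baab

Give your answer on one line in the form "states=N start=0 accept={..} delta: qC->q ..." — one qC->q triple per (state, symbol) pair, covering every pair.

Grow the machine one transition at a time. Run the examples from 0; the earliest place one falls off (shortest prefix, ties alphabetical) gets sent to the lowest-numbered state that keeps every Accept/Reject pair distinguishable — a pair clashes when both reach the same state with identical unread suffix — and to a fresh state only if none does.
a: 0a undefined. 0a->0: ok.
b: 0b undefined. 0b->0: no, babac/baaac meet in 0 with "c" left. Open state 1: 0b->1.
c: 0c undefined. 0c->0: no, caa/cccc meet in 0. 0c->1: ok.
ba: 1a undefined. 1a->0: no, caa/a meet in 0. 1a->1: ok.
cb: 1b undefined. 1b->0: ok.
cc: 1c undefined. 1c->0: ok.
All examples now run through 2 states with every (state, symbol) defined. Accept strings end in {1}, Reject strings end in {0}; accept={1}.

states=2 start=0 accept={1} delta: 0a->0 0b->1 0c->1 1a->1 1b->0 1c->0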